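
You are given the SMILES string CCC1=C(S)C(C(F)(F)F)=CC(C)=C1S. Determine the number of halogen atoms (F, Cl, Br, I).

Halogen atoms appear at heavy-atom positions 8, 9, 10 (3×F).
Other groups present: 2 thiol.
Halogen count: 3.

3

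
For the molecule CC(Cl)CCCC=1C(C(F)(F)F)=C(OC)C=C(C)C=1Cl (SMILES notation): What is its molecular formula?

C14H17Cl2F3O

Walk through each heavy atom and fill implicit hydrogens from standard valence (C 4, N 3, O 2, S 2, halogen 1):
  atom 1: C, bond orders sum to 1 (valence 4) → 3 H
  atom 2: C, bond orders sum to 3 (valence 4) → 1 H
  atom 3: Cl (halogen, monovalent) → 0 H
  atom 4: C, bond orders sum to 2 (valence 4) → 2 H
  atom 5: C, bond orders sum to 2 (valence 4) → 2 H
  atom 6: C, bond orders sum to 2 (valence 4) → 2 H
  atom 7: C, bond orders sum to 4 (valence 4) → 0 H
  atom 8: C, bond orders sum to 4 (valence 4) → 0 H
  atom 9: C, bond orders sum to 4 (valence 4) → 0 H
  atom 10: F (halogen, monovalent) → 0 H
  atom 11: F (halogen, monovalent) → 0 H
  atom 12: F (halogen, monovalent) → 0 H
  atom 13: C, bond orders sum to 4 (valence 4) → 0 H
  atom 14: O, bond orders sum to 2 (valence 2) → 0 H
  atom 15: C, bond orders sum to 1 (valence 4) → 3 H
  atom 16: C, bond orders sum to 3 (valence 4) → 1 H
  atom 17: C, bond orders sum to 4 (valence 4) → 0 H
  atom 18: C, bond orders sum to 1 (valence 4) → 3 H
  atom 19: C, bond orders sum to 4 (valence 4) → 0 H
  atom 20: Cl (halogen, monovalent) → 0 H
Totals → C:14, H:17, Cl:2, F:3, O:1.
In Hill order: C14H17Cl2F3O.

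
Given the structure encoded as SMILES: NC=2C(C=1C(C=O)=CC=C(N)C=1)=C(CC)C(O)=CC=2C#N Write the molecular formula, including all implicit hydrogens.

C16H15N3O2

Walk through each heavy atom and fill implicit hydrogens from standard valence (C 4, N 3, O 2, S 2, halogen 1):
  atom 1: N, bond orders sum to 1 (valence 3) → 2 H
  atom 2: C, bond orders sum to 4 (valence 4) → 0 H
  atom 3: C, bond orders sum to 4 (valence 4) → 0 H
  atom 4: C, bond orders sum to 4 (valence 4) → 0 H
  atom 5: C, bond orders sum to 4 (valence 4) → 0 H
  atom 6: C, bond orders sum to 3 (valence 4) → 1 H
  atom 7: O, bond orders sum to 2 (valence 2) → 0 H
  atom 8: C, bond orders sum to 3 (valence 4) → 1 H
  atom 9: C, bond orders sum to 3 (valence 4) → 1 H
  atom 10: C, bond orders sum to 4 (valence 4) → 0 H
  atom 11: N, bond orders sum to 1 (valence 3) → 2 H
  atom 12: C, bond orders sum to 3 (valence 4) → 1 H
  atom 13: C, bond orders sum to 4 (valence 4) → 0 H
  atom 14: C, bond orders sum to 2 (valence 4) → 2 H
  atom 15: C, bond orders sum to 1 (valence 4) → 3 H
  atom 16: C, bond orders sum to 4 (valence 4) → 0 H
  atom 17: O, bond orders sum to 1 (valence 2) → 1 H
  atom 18: C, bond orders sum to 3 (valence 4) → 1 H
  atom 19: C, bond orders sum to 4 (valence 4) → 0 H
  atom 20: C, bond orders sum to 4 (valence 4) → 0 H
  atom 21: N, bond orders sum to 3 (valence 3) → 0 H
Totals → C:16, H:15, N:3, O:2.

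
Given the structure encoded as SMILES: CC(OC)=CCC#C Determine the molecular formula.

C7H10O

Walk through each heavy atom and fill implicit hydrogens from standard valence (C 4, N 3, O 2, S 2, halogen 1):
  atom 1: C, bond orders sum to 1 (valence 4) → 3 H
  atom 2: C, bond orders sum to 4 (valence 4) → 0 H
  atom 3: O, bond orders sum to 2 (valence 2) → 0 H
  atom 4: C, bond orders sum to 1 (valence 4) → 3 H
  atom 5: C, bond orders sum to 3 (valence 4) → 1 H
  atom 6: C, bond orders sum to 2 (valence 4) → 2 H
  atom 7: C, bond orders sum to 4 (valence 4) → 0 H
  atom 8: C, bond orders sum to 3 (valence 4) → 1 H
Totals → C:7, H:10, O:1.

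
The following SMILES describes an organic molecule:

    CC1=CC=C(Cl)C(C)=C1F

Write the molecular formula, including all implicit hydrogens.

C8H8ClF

Walk through each heavy atom and fill implicit hydrogens from standard valence (C 4, N 3, O 2, S 2, halogen 1):
  atom 1: C, bond orders sum to 1 (valence 4) → 3 H
  atom 2: C, bond orders sum to 4 (valence 4) → 0 H
  atom 3: C, bond orders sum to 3 (valence 4) → 1 H
  atom 4: C, bond orders sum to 3 (valence 4) → 1 H
  atom 5: C, bond orders sum to 4 (valence 4) → 0 H
  atom 6: Cl (halogen, monovalent) → 0 H
  atom 7: C, bond orders sum to 4 (valence 4) → 0 H
  atom 8: C, bond orders sum to 1 (valence 4) → 3 H
  atom 9: C, bond orders sum to 4 (valence 4) → 0 H
  atom 10: F (halogen, monovalent) → 0 H
Totals → C:8, H:8, Cl:1, F:1.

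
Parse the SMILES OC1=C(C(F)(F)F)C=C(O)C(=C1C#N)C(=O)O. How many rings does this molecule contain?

1

In SMILES, each pair of matching ring-closure digits denotes one ring-closing bond; the number of such bonds equals the number of independent rings.
Ring-closure bonds here: 1.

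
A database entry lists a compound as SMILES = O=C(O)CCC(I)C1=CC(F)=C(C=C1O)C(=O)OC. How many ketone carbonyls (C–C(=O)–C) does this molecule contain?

0

Scan the SMILES for the ketone motif — none present.
Groups that are present: 1 carboxylic acid, 1 ester, 1 hydroxyl.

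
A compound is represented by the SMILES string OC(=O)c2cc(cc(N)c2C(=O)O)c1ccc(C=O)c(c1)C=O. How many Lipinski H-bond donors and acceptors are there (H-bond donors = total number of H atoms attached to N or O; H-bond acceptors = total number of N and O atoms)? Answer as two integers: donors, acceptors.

Donors: find every N or O and count the H atoms it carries.
  atom 1 (O): bond orders sum to 1 → 1 H
  atom 3 (O): bond orders sum to 2 → 0 H
  atom 9 (N): bond orders sum to 1 → 2 H
  atom 12 (O): bond orders sum to 2 → 0 H
  atom 13 (O): bond orders sum to 1 → 1 H
  atom 19 (O): bond orders sum to 2 → 0 H
  atom 23 (O): bond orders sum to 2 → 0 H
Lipinski HBD = 4.
Acceptors: N atoms = 1, O atoms = 6 → HBA = 7.

4, 7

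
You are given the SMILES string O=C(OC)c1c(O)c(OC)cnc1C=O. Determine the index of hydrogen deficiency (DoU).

6

Molecular formula: C9H9NO5.
DoU = (2C + 2 + N − H − X) / 2, where X is the halogen count and O/S are ignored.
    = (2·9 + 2 + 1 − 9 − 0) / 2 = 12 / 2 = 6.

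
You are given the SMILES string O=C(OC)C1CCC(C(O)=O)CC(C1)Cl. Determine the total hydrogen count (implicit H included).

Walk through each heavy atom and fill implicit hydrogens from standard valence (C 4, N 3, O 2, S 2, halogen 1):
  atom 1: O, bond orders sum to 2 (valence 2) → 0 H
  atom 2: C, bond orders sum to 4 (valence 4) → 0 H
  atom 3: O, bond orders sum to 2 (valence 2) → 0 H
  atom 4: C, bond orders sum to 1 (valence 4) → 3 H
  atom 5: C, bond orders sum to 3 (valence 4) → 1 H
  atom 6: C, bond orders sum to 2 (valence 4) → 2 H
  atom 7: C, bond orders sum to 2 (valence 4) → 2 H
  atom 8: C, bond orders sum to 3 (valence 4) → 1 H
  atom 9: C, bond orders sum to 4 (valence 4) → 0 H
  atom 10: O, bond orders sum to 1 (valence 2) → 1 H
  atom 11: O, bond orders sum to 2 (valence 2) → 0 H
  atom 12: C, bond orders sum to 2 (valence 4) → 2 H
  atom 13: C, bond orders sum to 3 (valence 4) → 1 H
  atom 14: C, bond orders sum to 2 (valence 4) → 2 H
  atom 15: Cl (halogen, monovalent) → 0 H
Total hydrogens: 15.

15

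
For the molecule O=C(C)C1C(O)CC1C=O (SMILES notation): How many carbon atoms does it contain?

7

Count every carbon token in the SMILES (each C, including those in ring-closure positions and inside branches).
Carbon count: 7.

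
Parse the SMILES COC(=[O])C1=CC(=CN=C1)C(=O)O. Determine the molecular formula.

C8H7NO4

Walk through each heavy atom and fill implicit hydrogens from standard valence (C 4, N 3, O 2, S 2, halogen 1):
  atom 1: C, bond orders sum to 1 (valence 4) → 3 H
  atom 2: O, bond orders sum to 2 (valence 2) → 0 H
  atom 3: C, bond orders sum to 4 (valence 4) → 0 H
  atom 4: O with explicit H count 0
  atom 5: C, bond orders sum to 4 (valence 4) → 0 H
  atom 6: C, bond orders sum to 3 (valence 4) → 1 H
  atom 7: C, bond orders sum to 4 (valence 4) → 0 H
  atom 8: C, bond orders sum to 3 (valence 4) → 1 H
  atom 9: N, bond orders sum to 3 (valence 3) → 0 H
  atom 10: C, bond orders sum to 3 (valence 4) → 1 H
  atom 11: C, bond orders sum to 4 (valence 4) → 0 H
  atom 12: O, bond orders sum to 2 (valence 2) → 0 H
  atom 13: O, bond orders sum to 1 (valence 2) → 1 H
Totals → C:8, H:7, N:1, O:4.
In Hill order: C8H7NO4.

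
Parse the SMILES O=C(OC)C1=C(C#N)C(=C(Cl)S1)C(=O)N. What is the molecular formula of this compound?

Walk through each heavy atom and fill implicit hydrogens from standard valence (C 4, N 3, O 2, S 2, halogen 1):
  atom 1: O, bond orders sum to 2 (valence 2) → 0 H
  atom 2: C, bond orders sum to 4 (valence 4) → 0 H
  atom 3: O, bond orders sum to 2 (valence 2) → 0 H
  atom 4: C, bond orders sum to 1 (valence 4) → 3 H
  atom 5: C, bond orders sum to 4 (valence 4) → 0 H
  atom 6: C, bond orders sum to 4 (valence 4) → 0 H
  atom 7: C, bond orders sum to 4 (valence 4) → 0 H
  atom 8: N, bond orders sum to 3 (valence 3) → 0 H
  atom 9: C, bond orders sum to 4 (valence 4) → 0 H
  atom 10: C, bond orders sum to 4 (valence 4) → 0 H
  atom 11: Cl (halogen, monovalent) → 0 H
  atom 12: S, bond orders sum to 2 (valence 2) → 0 H
  atom 13: C, bond orders sum to 4 (valence 4) → 0 H
  atom 14: O, bond orders sum to 2 (valence 2) → 0 H
  atom 15: N, bond orders sum to 1 (valence 3) → 2 H
Totals → C:8, H:5, Cl:1, N:2, O:3, S:1.

C8H5ClN2O3S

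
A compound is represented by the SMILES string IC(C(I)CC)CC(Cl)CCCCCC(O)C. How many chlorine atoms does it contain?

Scan the SMILES for Cl atoms (remember two-letter symbols like Cl and Br are single atoms).
Chlorine count: 1.

1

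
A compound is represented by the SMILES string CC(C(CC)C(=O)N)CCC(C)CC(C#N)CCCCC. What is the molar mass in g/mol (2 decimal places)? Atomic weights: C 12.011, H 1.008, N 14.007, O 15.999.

294.48 g/mol

First, the molecular formula is C18H34N2O (counting implicit H from valence).
  C: 18 × 12.011 = 216.198
  H: 34 × 1.008 = 34.272
  N: 2 × 14.007 = 28.014
  O: 1 × 15.999 = 15.999
Sum: 18×12.011 + 34×1.008 + 2×14.007 + 1×15.999 = 294.483 → 294.48 g/mol.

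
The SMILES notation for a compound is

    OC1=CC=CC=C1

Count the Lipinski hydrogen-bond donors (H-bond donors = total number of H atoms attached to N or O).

Donors: find every N or O and count the H atoms it carries.
  atom 1 (O): bond orders sum to 1 → 1 H
Lipinski HBD = 1.

1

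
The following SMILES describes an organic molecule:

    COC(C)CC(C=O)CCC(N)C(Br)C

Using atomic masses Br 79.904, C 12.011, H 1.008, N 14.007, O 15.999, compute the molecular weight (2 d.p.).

First, the molecular formula is C11H22BrNO2 (counting implicit H from valence).
  Br: 1 × 79.904 = 79.904
  C: 11 × 12.011 = 132.121
  H: 22 × 1.008 = 22.176
  N: 1 × 14.007 = 14.007
  O: 2 × 15.999 = 31.998
Sum: 1×79.904 + 11×12.011 + 22×1.008 + 1×14.007 + 2×15.999 = 280.206 → 280.21 g/mol.

280.21 g/mol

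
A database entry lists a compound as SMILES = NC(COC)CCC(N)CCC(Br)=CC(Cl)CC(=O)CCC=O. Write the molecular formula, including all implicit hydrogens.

C16H28BrClN2O3

Walk through each heavy atom and fill implicit hydrogens from standard valence (C 4, N 3, O 2, S 2, halogen 1):
  atom 1: N, bond orders sum to 1 (valence 3) → 2 H
  atom 2: C, bond orders sum to 3 (valence 4) → 1 H
  atom 3: C, bond orders sum to 2 (valence 4) → 2 H
  atom 4: O, bond orders sum to 2 (valence 2) → 0 H
  atom 5: C, bond orders sum to 1 (valence 4) → 3 H
  atom 6: C, bond orders sum to 2 (valence 4) → 2 H
  atom 7: C, bond orders sum to 2 (valence 4) → 2 H
  atom 8: C, bond orders sum to 3 (valence 4) → 1 H
  atom 9: N, bond orders sum to 1 (valence 3) → 2 H
  atom 10: C, bond orders sum to 2 (valence 4) → 2 H
  atom 11: C, bond orders sum to 2 (valence 4) → 2 H
  atom 12: C, bond orders sum to 4 (valence 4) → 0 H
  atom 13: Br (halogen, monovalent) → 0 H
  atom 14: C, bond orders sum to 3 (valence 4) → 1 H
  atom 15: C, bond orders sum to 3 (valence 4) → 1 H
  atom 16: Cl (halogen, monovalent) → 0 H
  atom 17: C, bond orders sum to 2 (valence 4) → 2 H
  atom 18: C, bond orders sum to 4 (valence 4) → 0 H
  atom 19: O, bond orders sum to 2 (valence 2) → 0 H
  atom 20: C, bond orders sum to 2 (valence 4) → 2 H
  atom 21: C, bond orders sum to 2 (valence 4) → 2 H
  atom 22: C, bond orders sum to 3 (valence 4) → 1 H
  atom 23: O, bond orders sum to 2 (valence 2) → 0 H
Totals → C:16, H:28, Br:1, Cl:1, N:2, O:3.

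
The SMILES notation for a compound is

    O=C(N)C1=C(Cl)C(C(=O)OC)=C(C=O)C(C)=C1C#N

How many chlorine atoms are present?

Scan the SMILES for Cl atoms (remember two-letter symbols like Cl and Br are single atoms).
Chlorine count: 1.

1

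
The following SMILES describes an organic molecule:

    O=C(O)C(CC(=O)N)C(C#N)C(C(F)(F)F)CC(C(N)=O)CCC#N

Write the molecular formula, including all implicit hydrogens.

Walk through each heavy atom and fill implicit hydrogens from standard valence (C 4, N 3, O 2, S 2, halogen 1):
  atom 1: O, bond orders sum to 2 (valence 2) → 0 H
  atom 2: C, bond orders sum to 4 (valence 4) → 0 H
  atom 3: O, bond orders sum to 1 (valence 2) → 1 H
  atom 4: C, bond orders sum to 3 (valence 4) → 1 H
  atom 5: C, bond orders sum to 2 (valence 4) → 2 H
  atom 6: C, bond orders sum to 4 (valence 4) → 0 H
  atom 7: O, bond orders sum to 2 (valence 2) → 0 H
  atom 8: N, bond orders sum to 1 (valence 3) → 2 H
  atom 9: C, bond orders sum to 3 (valence 4) → 1 H
  atom 10: C, bond orders sum to 4 (valence 4) → 0 H
  atom 11: N, bond orders sum to 3 (valence 3) → 0 H
  atom 12: C, bond orders sum to 3 (valence 4) → 1 H
  atom 13: C, bond orders sum to 4 (valence 4) → 0 H
  atom 14: F (halogen, monovalent) → 0 H
  atom 15: F (halogen, monovalent) → 0 H
  atom 16: F (halogen, monovalent) → 0 H
  atom 17: C, bond orders sum to 2 (valence 4) → 2 H
  atom 18: C, bond orders sum to 3 (valence 4) → 1 H
  atom 19: C, bond orders sum to 4 (valence 4) → 0 H
  atom 20: N, bond orders sum to 1 (valence 3) → 2 H
  atom 21: O, bond orders sum to 2 (valence 2) → 0 H
  atom 22: C, bond orders sum to 2 (valence 4) → 2 H
  atom 23: C, bond orders sum to 2 (valence 4) → 2 H
  atom 24: C, bond orders sum to 4 (valence 4) → 0 H
  atom 25: N, bond orders sum to 3 (valence 3) → 0 H
Totals → C:14, H:17, F:3, N:4, O:4.

C14H17F3N4O4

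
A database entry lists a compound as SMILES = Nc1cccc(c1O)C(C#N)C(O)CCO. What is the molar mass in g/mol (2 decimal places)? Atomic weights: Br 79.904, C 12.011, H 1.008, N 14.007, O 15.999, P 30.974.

First, the molecular formula is C11H14N2O3 (counting implicit H from valence).
  C: 11 × 12.011 = 132.121
  H: 14 × 1.008 = 14.112
  N: 2 × 14.007 = 28.014
  O: 3 × 15.999 = 47.997
Sum: 11×12.011 + 14×1.008 + 2×14.007 + 3×15.999 = 222.244 → 222.24 g/mol.

222.24 g/mol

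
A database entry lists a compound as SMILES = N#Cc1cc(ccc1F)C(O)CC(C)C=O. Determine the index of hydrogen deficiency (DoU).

Molecular formula: C12H12FNO2.
DoU = (2C + 2 + N − H − X) / 2, where X is the halogen count and O/S are ignored.
    = (2·12 + 2 + 1 − 12 − 1) / 2 = 14 / 2 = 7.

7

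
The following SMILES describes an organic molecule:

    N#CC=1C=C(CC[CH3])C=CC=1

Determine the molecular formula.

Walk through each heavy atom and fill implicit hydrogens from standard valence (C 4, N 3, O 2, S 2, halogen 1):
  atom 1: N, bond orders sum to 3 (valence 3) → 0 H
  atom 2: C, bond orders sum to 4 (valence 4) → 0 H
  atom 3: C, bond orders sum to 4 (valence 4) → 0 H
  atom 4: C, bond orders sum to 3 (valence 4) → 1 H
  atom 5: C, bond orders sum to 4 (valence 4) → 0 H
  atom 6: C, bond orders sum to 2 (valence 4) → 2 H
  atom 7: C, bond orders sum to 2 (valence 4) → 2 H
  atom 8: C with explicit H count 3
  atom 9: C, bond orders sum to 3 (valence 4) → 1 H
  atom 10: C, bond orders sum to 3 (valence 4) → 1 H
  atom 11: C, bond orders sum to 3 (valence 4) → 1 H
Totals → C:10, H:11, N:1.

C10H11N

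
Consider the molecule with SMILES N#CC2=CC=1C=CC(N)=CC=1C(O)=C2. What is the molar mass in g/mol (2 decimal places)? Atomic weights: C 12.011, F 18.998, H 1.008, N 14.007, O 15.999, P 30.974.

184.20 g/mol

First, the molecular formula is C11H8N2O (counting implicit H from valence).
  C: 11 × 12.011 = 132.121
  H: 8 × 1.008 = 8.064
  N: 2 × 14.007 = 28.014
  O: 1 × 15.999 = 15.999
Sum: 11×12.011 + 8×1.008 + 2×14.007 + 1×15.999 = 184.198 → 184.20 g/mol.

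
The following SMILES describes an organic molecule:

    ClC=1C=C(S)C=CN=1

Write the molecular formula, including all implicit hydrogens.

Walk through each heavy atom and fill implicit hydrogens from standard valence (C 4, N 3, O 2, S 2, halogen 1):
  atom 1: Cl (halogen, monovalent) → 0 H
  atom 2: C, bond orders sum to 4 (valence 4) → 0 H
  atom 3: C, bond orders sum to 3 (valence 4) → 1 H
  atom 4: C, bond orders sum to 4 (valence 4) → 0 H
  atom 5: S, bond orders sum to 1 (valence 2) → 1 H
  atom 6: C, bond orders sum to 3 (valence 4) → 1 H
  atom 7: C, bond orders sum to 3 (valence 4) → 1 H
  atom 8: N, bond orders sum to 3 (valence 3) → 0 H
Totals → C:5, H:4, Cl:1, N:1, S:1.

C5H4ClNS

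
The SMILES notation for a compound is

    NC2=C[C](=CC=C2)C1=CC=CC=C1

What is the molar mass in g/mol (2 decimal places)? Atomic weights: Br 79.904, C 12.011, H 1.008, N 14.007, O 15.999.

169.23 g/mol

First, the molecular formula is C12H11N (counting implicit H from valence).
  C: 12 × 12.011 = 144.132
  H: 11 × 1.008 = 11.088
  N: 1 × 14.007 = 14.007
Sum: 12×12.011 + 11×1.008 + 1×14.007 = 169.227 → 169.23 g/mol.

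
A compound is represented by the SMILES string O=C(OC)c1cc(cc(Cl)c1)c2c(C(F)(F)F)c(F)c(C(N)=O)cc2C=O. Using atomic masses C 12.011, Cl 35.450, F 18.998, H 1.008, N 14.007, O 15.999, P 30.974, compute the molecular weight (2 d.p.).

First, the molecular formula is C17H10ClF4NO4 (counting implicit H from valence).
  C: 17 × 12.011 = 204.187
  Cl: 1 × 35.450 = 35.450
  F: 4 × 18.998 = 75.992
  H: 10 × 1.008 = 10.080
  N: 1 × 14.007 = 14.007
  O: 4 × 15.999 = 63.996
Sum: 17×12.011 + 1×35.450 + 4×18.998 + 10×1.008 + 1×14.007 + 4×15.999 = 403.712 → 403.71 g/mol.

403.71 g/mol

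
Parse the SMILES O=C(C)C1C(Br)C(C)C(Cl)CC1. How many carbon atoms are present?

Count every carbon token in the SMILES (each C, including those in ring-closure positions and inside branches).
Carbon count: 9.

9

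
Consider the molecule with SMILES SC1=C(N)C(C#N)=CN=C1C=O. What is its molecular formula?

Walk through each heavy atom and fill implicit hydrogens from standard valence (C 4, N 3, O 2, S 2, halogen 1):
  atom 1: S, bond orders sum to 1 (valence 2) → 1 H
  atom 2: C, bond orders sum to 4 (valence 4) → 0 H
  atom 3: C, bond orders sum to 4 (valence 4) → 0 H
  atom 4: N, bond orders sum to 1 (valence 3) → 2 H
  atom 5: C, bond orders sum to 4 (valence 4) → 0 H
  atom 6: C, bond orders sum to 4 (valence 4) → 0 H
  atom 7: N, bond orders sum to 3 (valence 3) → 0 H
  atom 8: C, bond orders sum to 3 (valence 4) → 1 H
  atom 9: N, bond orders sum to 3 (valence 3) → 0 H
  atom 10: C, bond orders sum to 4 (valence 4) → 0 H
  atom 11: C, bond orders sum to 3 (valence 4) → 1 H
  atom 12: O, bond orders sum to 2 (valence 2) → 0 H
Totals → C:7, H:5, N:3, O:1, S:1.
In Hill order: C7H5N3OS.

C7H5N3OS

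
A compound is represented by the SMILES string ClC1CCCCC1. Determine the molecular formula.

C6H11Cl

Walk through each heavy atom and fill implicit hydrogens from standard valence (C 4, N 3, O 2, S 2, halogen 1):
  atom 1: Cl (halogen, monovalent) → 0 H
  atom 2: C, bond orders sum to 3 (valence 4) → 1 H
  atom 3: C, bond orders sum to 2 (valence 4) → 2 H
  atom 4: C, bond orders sum to 2 (valence 4) → 2 H
  atom 5: C, bond orders sum to 2 (valence 4) → 2 H
  atom 6: C, bond orders sum to 2 (valence 4) → 2 H
  atom 7: C, bond orders sum to 2 (valence 4) → 2 H
Totals → C:6, H:11, Cl:1.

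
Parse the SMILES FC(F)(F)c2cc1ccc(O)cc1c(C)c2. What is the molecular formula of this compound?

C12H9F3O

Walk through each heavy atom and fill implicit hydrogens from standard valence (C 4, N 3, O 2, S 2, halogen 1); for lowercase aromatic atoms, an aromatic c carries 1 H when it has two neighbours and 0 H with three, and aromatic n carries 0 H:
  atom 1: F (halogen, monovalent) → 0 H
  atom 2: C, bond orders sum to 4 (valence 4) → 0 H
  atom 3: F (halogen, monovalent) → 0 H
  atom 4: F (halogen, monovalent) → 0 H
  atom 5: aromatic c, 3 neighbours → 0 H
  atom 6: aromatic c, 2 neighbours → 1 H
  atom 7: aromatic c, 3 neighbours → 0 H
  atom 8: aromatic c, 2 neighbours → 1 H
  atom 9: aromatic c, 2 neighbours → 1 H
  atom 10: aromatic c, 3 neighbours → 0 H
  atom 11: O, bond orders sum to 1 (valence 2) → 1 H
  atom 12: aromatic c, 2 neighbours → 1 H
  atom 13: aromatic c, 3 neighbours → 0 H
  atom 14: aromatic c, 3 neighbours → 0 H
  atom 15: C, bond orders sum to 1 (valence 4) → 3 H
  atom 16: aromatic c, 2 neighbours → 1 H
Totals → C:12, H:9, F:3, O:1.
In Hill order: C12H9F3O.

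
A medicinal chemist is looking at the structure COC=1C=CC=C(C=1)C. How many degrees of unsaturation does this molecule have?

Molecular formula: C8H10O.
DoU = (2C + 2 + N − H − X) / 2, where X is the halogen count and O/S are ignored.
    = (2·8 + 2 + 0 − 10 − 0) / 2 = 8 / 2 = 4.

4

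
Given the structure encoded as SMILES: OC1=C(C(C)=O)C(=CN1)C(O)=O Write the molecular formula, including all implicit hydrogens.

Walk through each heavy atom and fill implicit hydrogens from standard valence (C 4, N 3, O 2, S 2, halogen 1):
  atom 1: O, bond orders sum to 1 (valence 2) → 1 H
  atom 2: C, bond orders sum to 4 (valence 4) → 0 H
  atom 3: C, bond orders sum to 4 (valence 4) → 0 H
  atom 4: C, bond orders sum to 4 (valence 4) → 0 H
  atom 5: C, bond orders sum to 1 (valence 4) → 3 H
  atom 6: O, bond orders sum to 2 (valence 2) → 0 H
  atom 7: C, bond orders sum to 4 (valence 4) → 0 H
  atom 8: C, bond orders sum to 3 (valence 4) → 1 H
  atom 9: N, bond orders sum to 2 (valence 3) → 1 H
  atom 10: C, bond orders sum to 4 (valence 4) → 0 H
  atom 11: O, bond orders sum to 1 (valence 2) → 1 H
  atom 12: O, bond orders sum to 2 (valence 2) → 0 H
Totals → C:7, H:7, N:1, O:4.

C7H7NO4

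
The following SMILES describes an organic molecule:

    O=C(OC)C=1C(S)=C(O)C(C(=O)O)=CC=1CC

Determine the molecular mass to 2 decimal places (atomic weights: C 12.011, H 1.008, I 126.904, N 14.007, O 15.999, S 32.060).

First, the molecular formula is C11H12O5S (counting implicit H from valence).
  C: 11 × 12.011 = 132.121
  H: 12 × 1.008 = 12.096
  O: 5 × 15.999 = 79.995
  S: 1 × 32.060 = 32.060
Sum: 11×12.011 + 12×1.008 + 5×15.999 + 1×32.060 = 256.272 → 256.27 g/mol.

256.27 g/mol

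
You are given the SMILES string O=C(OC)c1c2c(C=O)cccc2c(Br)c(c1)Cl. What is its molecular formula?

Walk through each heavy atom and fill implicit hydrogens from standard valence (C 4, N 3, O 2, S 2, halogen 1); for lowercase aromatic atoms, an aromatic c carries 1 H when it has two neighbours and 0 H with three, and aromatic n carries 0 H:
  atom 1: O, bond orders sum to 2 (valence 2) → 0 H
  atom 2: C, bond orders sum to 4 (valence 4) → 0 H
  atom 3: O, bond orders sum to 2 (valence 2) → 0 H
  atom 4: C, bond orders sum to 1 (valence 4) → 3 H
  atom 5: aromatic c, 3 neighbours → 0 H
  atom 6: aromatic c, 3 neighbours → 0 H
  atom 7: aromatic c, 3 neighbours → 0 H
  atom 8: C, bond orders sum to 3 (valence 4) → 1 H
  atom 9: O, bond orders sum to 2 (valence 2) → 0 H
  atom 10: aromatic c, 2 neighbours → 1 H
  atom 11: aromatic c, 2 neighbours → 1 H
  atom 12: aromatic c, 2 neighbours → 1 H
  atom 13: aromatic c, 3 neighbours → 0 H
  atom 14: aromatic c, 3 neighbours → 0 H
  atom 15: Br (halogen, monovalent) → 0 H
  atom 16: aromatic c, 3 neighbours → 0 H
  atom 17: aromatic c, 2 neighbours → 1 H
  atom 18: Cl (halogen, monovalent) → 0 H
Totals → C:13, H:8, Br:1, Cl:1, O:3.
In Hill order: C13H8BrClO3.

C13H8BrClO3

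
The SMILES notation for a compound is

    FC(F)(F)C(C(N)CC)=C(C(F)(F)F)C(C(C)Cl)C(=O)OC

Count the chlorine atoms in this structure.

1

Scan the SMILES for Cl atoms (remember two-letter symbols like Cl and Br are single atoms).
Chlorine count: 1.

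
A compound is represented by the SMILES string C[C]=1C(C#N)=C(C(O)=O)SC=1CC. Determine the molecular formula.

C9H9NO2S

Walk through each heavy atom and fill implicit hydrogens from standard valence (C 4, N 3, O 2, S 2, halogen 1):
  atom 1: C, bond orders sum to 1 (valence 4) → 3 H
  atom 2: C with explicit H count 0
  atom 3: C, bond orders sum to 4 (valence 4) → 0 H
  atom 4: C, bond orders sum to 4 (valence 4) → 0 H
  atom 5: N, bond orders sum to 3 (valence 3) → 0 H
  atom 6: C, bond orders sum to 4 (valence 4) → 0 H
  atom 7: C, bond orders sum to 4 (valence 4) → 0 H
  atom 8: O, bond orders sum to 1 (valence 2) → 1 H
  atom 9: O, bond orders sum to 2 (valence 2) → 0 H
  atom 10: S, bond orders sum to 2 (valence 2) → 0 H
  atom 11: C, bond orders sum to 4 (valence 4) → 0 H
  atom 12: C, bond orders sum to 2 (valence 4) → 2 H
  atom 13: C, bond orders sum to 1 (valence 4) → 3 H
Totals → C:9, H:9, N:1, O:2, S:1.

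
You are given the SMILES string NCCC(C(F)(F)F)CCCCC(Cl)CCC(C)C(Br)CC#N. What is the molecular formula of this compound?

C16H27BrClF3N2

Walk through each heavy atom and fill implicit hydrogens from standard valence (C 4, N 3, O 2, S 2, halogen 1):
  atom 1: N, bond orders sum to 1 (valence 3) → 2 H
  atom 2: C, bond orders sum to 2 (valence 4) → 2 H
  atom 3: C, bond orders sum to 2 (valence 4) → 2 H
  atom 4: C, bond orders sum to 3 (valence 4) → 1 H
  atom 5: C, bond orders sum to 4 (valence 4) → 0 H
  atom 6: F (halogen, monovalent) → 0 H
  atom 7: F (halogen, monovalent) → 0 H
  atom 8: F (halogen, monovalent) → 0 H
  atom 9: C, bond orders sum to 2 (valence 4) → 2 H
  atom 10: C, bond orders sum to 2 (valence 4) → 2 H
  atom 11: C, bond orders sum to 2 (valence 4) → 2 H
  atom 12: C, bond orders sum to 2 (valence 4) → 2 H
  atom 13: C, bond orders sum to 3 (valence 4) → 1 H
  atom 14: Cl (halogen, monovalent) → 0 H
  atom 15: C, bond orders sum to 2 (valence 4) → 2 H
  atom 16: C, bond orders sum to 2 (valence 4) → 2 H
  atom 17: C, bond orders sum to 3 (valence 4) → 1 H
  atom 18: C, bond orders sum to 1 (valence 4) → 3 H
  atom 19: C, bond orders sum to 3 (valence 4) → 1 H
  atom 20: Br (halogen, monovalent) → 0 H
  atom 21: C, bond orders sum to 2 (valence 4) → 2 H
  atom 22: C, bond orders sum to 4 (valence 4) → 0 H
  atom 23: N, bond orders sum to 3 (valence 3) → 0 H
Totals → C:16, H:27, Br:1, Cl:1, F:3, N:2.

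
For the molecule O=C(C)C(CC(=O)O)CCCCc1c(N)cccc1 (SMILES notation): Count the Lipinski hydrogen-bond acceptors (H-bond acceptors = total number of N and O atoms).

4

N atoms: 1; O atoms: 3.
Lipinski HBA = 1 + 3 = 4.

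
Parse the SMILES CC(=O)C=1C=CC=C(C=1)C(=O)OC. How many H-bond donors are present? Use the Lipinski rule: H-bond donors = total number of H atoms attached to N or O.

Donors: find every N or O and count the H atoms it carries.
  atom 3 (O): bond orders sum to 2 → 0 H
  atom 11 (O): bond orders sum to 2 → 0 H
  atom 12 (O): bond orders sum to 2 → 0 H
Lipinski HBD = 0.

0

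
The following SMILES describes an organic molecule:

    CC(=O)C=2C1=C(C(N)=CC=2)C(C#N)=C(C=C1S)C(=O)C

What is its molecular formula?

Walk through each heavy atom and fill implicit hydrogens from standard valence (C 4, N 3, O 2, S 2, halogen 1):
  atom 1: C, bond orders sum to 1 (valence 4) → 3 H
  atom 2: C, bond orders sum to 4 (valence 4) → 0 H
  atom 3: O, bond orders sum to 2 (valence 2) → 0 H
  atom 4: C, bond orders sum to 4 (valence 4) → 0 H
  atom 5: C, bond orders sum to 4 (valence 4) → 0 H
  atom 6: C, bond orders sum to 4 (valence 4) → 0 H
  atom 7: C, bond orders sum to 4 (valence 4) → 0 H
  atom 8: N, bond orders sum to 1 (valence 3) → 2 H
  atom 9: C, bond orders sum to 3 (valence 4) → 1 H
  atom 10: C, bond orders sum to 3 (valence 4) → 1 H
  atom 11: C, bond orders sum to 4 (valence 4) → 0 H
  atom 12: C, bond orders sum to 4 (valence 4) → 0 H
  atom 13: N, bond orders sum to 3 (valence 3) → 0 H
  atom 14: C, bond orders sum to 4 (valence 4) → 0 H
  atom 15: C, bond orders sum to 3 (valence 4) → 1 H
  atom 16: C, bond orders sum to 4 (valence 4) → 0 H
  atom 17: S, bond orders sum to 1 (valence 2) → 1 H
  atom 18: C, bond orders sum to 4 (valence 4) → 0 H
  atom 19: O, bond orders sum to 2 (valence 2) → 0 H
  atom 20: C, bond orders sum to 1 (valence 4) → 3 H
Totals → C:15, H:12, N:2, O:2, S:1.

C15H12N2O2S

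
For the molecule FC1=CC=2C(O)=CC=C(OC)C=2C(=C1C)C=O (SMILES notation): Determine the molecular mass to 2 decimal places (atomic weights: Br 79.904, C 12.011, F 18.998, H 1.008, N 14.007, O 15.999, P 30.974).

First, the molecular formula is C13H11FO3 (counting implicit H from valence).
  C: 13 × 12.011 = 156.143
  F: 1 × 18.998 = 18.998
  H: 11 × 1.008 = 11.088
  O: 3 × 15.999 = 47.997
Sum: 13×12.011 + 1×18.998 + 11×1.008 + 3×15.999 = 234.226 → 234.23 g/mol.

234.23 g/mol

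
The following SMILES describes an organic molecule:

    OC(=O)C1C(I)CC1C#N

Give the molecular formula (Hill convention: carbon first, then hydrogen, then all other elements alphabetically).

C6H6INO2

Walk through each heavy atom and fill implicit hydrogens from standard valence (C 4, N 3, O 2, S 2, halogen 1):
  atom 1: O, bond orders sum to 1 (valence 2) → 1 H
  atom 2: C, bond orders sum to 4 (valence 4) → 0 H
  atom 3: O, bond orders sum to 2 (valence 2) → 0 H
  atom 4: C, bond orders sum to 3 (valence 4) → 1 H
  atom 5: C, bond orders sum to 3 (valence 4) → 1 H
  atom 6: I (halogen, monovalent) → 0 H
  atom 7: C, bond orders sum to 2 (valence 4) → 2 H
  atom 8: C, bond orders sum to 3 (valence 4) → 1 H
  atom 9: C, bond orders sum to 4 (valence 4) → 0 H
  atom 10: N, bond orders sum to 3 (valence 3) → 0 H
Totals → C:6, H:6, I:1, N:1, O:2.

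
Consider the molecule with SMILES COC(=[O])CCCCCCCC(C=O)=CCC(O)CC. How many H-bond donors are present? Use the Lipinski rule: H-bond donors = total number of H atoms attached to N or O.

1

Donors: find every N or O and count the H atoms it carries.
  atom 2 (O): bond orders sum to 2 → 0 H
  atom 4 (O): bond orders sum to 2 → 0 H
  atom 14 (O): bond orders sum to 2 → 0 H
  atom 18 (O): bond orders sum to 1 → 1 H
Lipinski HBD = 1.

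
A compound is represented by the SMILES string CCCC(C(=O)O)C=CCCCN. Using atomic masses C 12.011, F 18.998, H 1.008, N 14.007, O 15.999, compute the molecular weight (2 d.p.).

185.27 g/mol

First, the molecular formula is C10H19NO2 (counting implicit H from valence).
  C: 10 × 12.011 = 120.110
  H: 19 × 1.008 = 19.152
  N: 1 × 14.007 = 14.007
  O: 2 × 15.999 = 31.998
Sum: 10×12.011 + 19×1.008 + 1×14.007 + 2×15.999 = 185.267 → 185.27 g/mol.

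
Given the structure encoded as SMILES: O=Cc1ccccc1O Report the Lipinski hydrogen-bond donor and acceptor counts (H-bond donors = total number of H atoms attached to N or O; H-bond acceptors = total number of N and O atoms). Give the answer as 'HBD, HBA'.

1, 2

Donors: find every N or O and count the H atoms it carries.
  atom 1 (O): bond orders sum to 2 → 0 H
  atom 9 (O): bond orders sum to 1 → 1 H
Lipinski HBD = 1.
Acceptors: N atoms = 0, O atoms = 2 → HBA = 2.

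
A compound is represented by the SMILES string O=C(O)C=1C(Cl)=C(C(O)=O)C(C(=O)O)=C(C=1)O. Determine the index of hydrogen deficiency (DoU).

7

Molecular formula: C9H5ClO7.
DoU = (2C + 2 + N − H − X) / 2, where X is the halogen count and O/S are ignored.
    = (2·9 + 2 + 0 − 5 − 1) / 2 = 14 / 2 = 7.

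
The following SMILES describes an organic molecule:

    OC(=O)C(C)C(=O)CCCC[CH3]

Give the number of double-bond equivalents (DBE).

2

Molecular formula: C9H16O3.
DoU = (2C + 2 + N − H − X) / 2, where X is the halogen count and O/S are ignored.
    = (2·9 + 2 + 0 − 16 − 0) / 2 = 4 / 2 = 2.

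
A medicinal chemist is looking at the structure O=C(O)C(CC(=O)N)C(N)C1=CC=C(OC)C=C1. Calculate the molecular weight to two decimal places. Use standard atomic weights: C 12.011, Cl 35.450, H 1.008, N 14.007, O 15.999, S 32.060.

252.27 g/mol

First, the molecular formula is C12H16N2O4 (counting implicit H from valence).
  C: 12 × 12.011 = 144.132
  H: 16 × 1.008 = 16.128
  N: 2 × 14.007 = 28.014
  O: 4 × 15.999 = 63.996
Sum: 12×12.011 + 16×1.008 + 2×14.007 + 4×15.999 = 252.270 → 252.27 g/mol.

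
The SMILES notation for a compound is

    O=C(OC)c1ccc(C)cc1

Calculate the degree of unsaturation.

5

Molecular formula: C9H10O2.
DoU = (2C + 2 + N − H − X) / 2, where X is the halogen count and O/S are ignored.
    = (2·9 + 2 + 0 − 10 − 0) / 2 = 10 / 2 = 5.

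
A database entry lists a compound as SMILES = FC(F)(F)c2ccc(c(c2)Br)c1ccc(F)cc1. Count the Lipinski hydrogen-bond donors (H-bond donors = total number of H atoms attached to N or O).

Donors: find every N or O and count the H atoms it carries.
  (no N or O atoms present)
Lipinski HBD = 0.

0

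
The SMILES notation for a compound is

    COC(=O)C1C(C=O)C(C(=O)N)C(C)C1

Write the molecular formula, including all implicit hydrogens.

C10H15NO4

Walk through each heavy atom and fill implicit hydrogens from standard valence (C 4, N 3, O 2, S 2, halogen 1):
  atom 1: C, bond orders sum to 1 (valence 4) → 3 H
  atom 2: O, bond orders sum to 2 (valence 2) → 0 H
  atom 3: C, bond orders sum to 4 (valence 4) → 0 H
  atom 4: O, bond orders sum to 2 (valence 2) → 0 H
  atom 5: C, bond orders sum to 3 (valence 4) → 1 H
  atom 6: C, bond orders sum to 3 (valence 4) → 1 H
  atom 7: C, bond orders sum to 3 (valence 4) → 1 H
  atom 8: O, bond orders sum to 2 (valence 2) → 0 H
  atom 9: C, bond orders sum to 3 (valence 4) → 1 H
  atom 10: C, bond orders sum to 4 (valence 4) → 0 H
  atom 11: O, bond orders sum to 2 (valence 2) → 0 H
  atom 12: N, bond orders sum to 1 (valence 3) → 2 H
  atom 13: C, bond orders sum to 3 (valence 4) → 1 H
  atom 14: C, bond orders sum to 1 (valence 4) → 3 H
  atom 15: C, bond orders sum to 2 (valence 4) → 2 H
Totals → C:10, H:15, N:1, O:4.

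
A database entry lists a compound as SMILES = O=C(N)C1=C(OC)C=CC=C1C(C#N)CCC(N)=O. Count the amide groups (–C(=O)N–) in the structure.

2

The amide motif appears at heavy-atom positions 2, 17 in the SMILES.
Other groups present: 1 ether, 1 nitrile.
Amide count: 2.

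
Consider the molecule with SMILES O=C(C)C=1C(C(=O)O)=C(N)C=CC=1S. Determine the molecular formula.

C9H9NO3S

Walk through each heavy atom and fill implicit hydrogens from standard valence (C 4, N 3, O 2, S 2, halogen 1):
  atom 1: O, bond orders sum to 2 (valence 2) → 0 H
  atom 2: C, bond orders sum to 4 (valence 4) → 0 H
  atom 3: C, bond orders sum to 1 (valence 4) → 3 H
  atom 4: C, bond orders sum to 4 (valence 4) → 0 H
  atom 5: C, bond orders sum to 4 (valence 4) → 0 H
  atom 6: C, bond orders sum to 4 (valence 4) → 0 H
  atom 7: O, bond orders sum to 2 (valence 2) → 0 H
  atom 8: O, bond orders sum to 1 (valence 2) → 1 H
  atom 9: C, bond orders sum to 4 (valence 4) → 0 H
  atom 10: N, bond orders sum to 1 (valence 3) → 2 H
  atom 11: C, bond orders sum to 3 (valence 4) → 1 H
  atom 12: C, bond orders sum to 3 (valence 4) → 1 H
  atom 13: C, bond orders sum to 4 (valence 4) → 0 H
  atom 14: S, bond orders sum to 1 (valence 2) → 1 H
Totals → C:9, H:9, N:1, O:3, S:1.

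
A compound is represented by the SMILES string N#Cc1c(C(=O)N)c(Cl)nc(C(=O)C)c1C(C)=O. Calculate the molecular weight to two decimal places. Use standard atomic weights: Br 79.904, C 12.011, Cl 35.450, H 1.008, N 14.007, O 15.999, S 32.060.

First, the molecular formula is C11H8ClN3O3 (counting implicit H from valence).
  C: 11 × 12.011 = 132.121
  Cl: 1 × 35.450 = 35.450
  H: 8 × 1.008 = 8.064
  N: 3 × 14.007 = 42.021
  O: 3 × 15.999 = 47.997
Sum: 11×12.011 + 1×35.450 + 8×1.008 + 3×14.007 + 3×15.999 = 265.653 → 265.65 g/mol.

265.65 g/mol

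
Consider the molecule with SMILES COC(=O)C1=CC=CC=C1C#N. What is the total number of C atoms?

9

Count every carbon token in the SMILES (each C, including those in ring-closure positions and inside branches).
Carbon count: 9.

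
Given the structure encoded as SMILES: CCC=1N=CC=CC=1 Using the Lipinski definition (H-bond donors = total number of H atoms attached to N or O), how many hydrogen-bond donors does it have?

0

Donors: find every N or O and count the H atoms it carries.
  atom 4 (N): bond orders sum to 3 → 0 H
Lipinski HBD = 0.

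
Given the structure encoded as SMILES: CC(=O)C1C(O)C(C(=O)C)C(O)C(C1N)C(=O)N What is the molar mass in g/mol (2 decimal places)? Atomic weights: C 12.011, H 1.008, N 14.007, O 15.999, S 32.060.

258.27 g/mol

First, the molecular formula is C11H18N2O5 (counting implicit H from valence).
  C: 11 × 12.011 = 132.121
  H: 18 × 1.008 = 18.144
  N: 2 × 14.007 = 28.014
  O: 5 × 15.999 = 79.995
Sum: 11×12.011 + 18×1.008 + 2×14.007 + 5×15.999 = 258.274 → 258.27 g/mol.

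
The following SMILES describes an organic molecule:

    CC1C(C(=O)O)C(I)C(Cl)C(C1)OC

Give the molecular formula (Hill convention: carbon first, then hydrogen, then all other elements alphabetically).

C9H14ClIO3

Walk through each heavy atom and fill implicit hydrogens from standard valence (C 4, N 3, O 2, S 2, halogen 1):
  atom 1: C, bond orders sum to 1 (valence 4) → 3 H
  atom 2: C, bond orders sum to 3 (valence 4) → 1 H
  atom 3: C, bond orders sum to 3 (valence 4) → 1 H
  atom 4: C, bond orders sum to 4 (valence 4) → 0 H
  atom 5: O, bond orders sum to 2 (valence 2) → 0 H
  atom 6: O, bond orders sum to 1 (valence 2) → 1 H
  atom 7: C, bond orders sum to 3 (valence 4) → 1 H
  atom 8: I (halogen, monovalent) → 0 H
  atom 9: C, bond orders sum to 3 (valence 4) → 1 H
  atom 10: Cl (halogen, monovalent) → 0 H
  atom 11: C, bond orders sum to 3 (valence 4) → 1 H
  atom 12: C, bond orders sum to 2 (valence 4) → 2 H
  atom 13: O, bond orders sum to 2 (valence 2) → 0 H
  atom 14: C, bond orders sum to 1 (valence 4) → 3 H
Totals → C:9, H:14, Cl:1, I:1, O:3.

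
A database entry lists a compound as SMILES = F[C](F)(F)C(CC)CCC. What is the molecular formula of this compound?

C7H13F3

Walk through each heavy atom and fill implicit hydrogens from standard valence (C 4, N 3, O 2, S 2, halogen 1):
  atom 1: F (halogen, monovalent) → 0 H
  atom 2: C with explicit H count 0
  atom 3: F (halogen, monovalent) → 0 H
  atom 4: F (halogen, monovalent) → 0 H
  atom 5: C, bond orders sum to 3 (valence 4) → 1 H
  atom 6: C, bond orders sum to 2 (valence 4) → 2 H
  atom 7: C, bond orders sum to 1 (valence 4) → 3 H
  atom 8: C, bond orders sum to 2 (valence 4) → 2 H
  atom 9: C, bond orders sum to 2 (valence 4) → 2 H
  atom 10: C, bond orders sum to 1 (valence 4) → 3 H
Totals → C:7, H:13, F:3.
In Hill order: C7H13F3.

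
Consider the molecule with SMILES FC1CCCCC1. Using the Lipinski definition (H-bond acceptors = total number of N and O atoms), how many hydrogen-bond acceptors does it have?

N atoms: 0; O atoms: 0.
Lipinski HBA = 0 + 0 = 0.

0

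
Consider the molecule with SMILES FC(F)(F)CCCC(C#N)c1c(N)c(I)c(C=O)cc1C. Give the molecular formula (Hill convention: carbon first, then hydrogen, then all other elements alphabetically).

Walk through each heavy atom and fill implicit hydrogens from standard valence (C 4, N 3, O 2, S 2, halogen 1); for lowercase aromatic atoms, an aromatic c carries 1 H when it has two neighbours and 0 H with three, and aromatic n carries 0 H:
  atom 1: F (halogen, monovalent) → 0 H
  atom 2: C, bond orders sum to 4 (valence 4) → 0 H
  atom 3: F (halogen, monovalent) → 0 H
  atom 4: F (halogen, monovalent) → 0 H
  atom 5: C, bond orders sum to 2 (valence 4) → 2 H
  atom 6: C, bond orders sum to 2 (valence 4) → 2 H
  atom 7: C, bond orders sum to 2 (valence 4) → 2 H
  atom 8: C, bond orders sum to 3 (valence 4) → 1 H
  atom 9: C, bond orders sum to 4 (valence 4) → 0 H
  atom 10: N, bond orders sum to 3 (valence 3) → 0 H
  atom 11: aromatic c, 3 neighbours → 0 H
  atom 12: aromatic c, 3 neighbours → 0 H
  atom 13: N, bond orders sum to 1 (valence 3) → 2 H
  atom 14: aromatic c, 3 neighbours → 0 H
  atom 15: I (halogen, monovalent) → 0 H
  atom 16: aromatic c, 3 neighbours → 0 H
  atom 17: C, bond orders sum to 3 (valence 4) → 1 H
  atom 18: O, bond orders sum to 2 (valence 2) → 0 H
  atom 19: aromatic c, 2 neighbours → 1 H
  atom 20: aromatic c, 3 neighbours → 0 H
  atom 21: C, bond orders sum to 1 (valence 4) → 3 H
Totals → C:14, H:14, F:3, I:1, N:2, O:1.
In Hill order: C14H14F3IN2O.

C14H14F3IN2O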